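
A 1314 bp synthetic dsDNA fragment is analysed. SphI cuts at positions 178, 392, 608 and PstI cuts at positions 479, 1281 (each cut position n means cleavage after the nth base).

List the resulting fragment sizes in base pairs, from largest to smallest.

673, 214, 178, 129, 87, 33 bp

Combined cut positions (sorted): 178, 392, 479, 608, 1281.
Linear molecule, 5 cuts → 6 fragments:
  178 − 0 = 178 bp
  392 − 178 = 214 bp
  479 − 392 = 87 bp
  608 − 479 = 129 bp
  1281 − 608 = 673 bp
  1314 − 1281 = 33 bp
Sorted largest to smallest: 673, 214, 178, 129, 87, 33 bp.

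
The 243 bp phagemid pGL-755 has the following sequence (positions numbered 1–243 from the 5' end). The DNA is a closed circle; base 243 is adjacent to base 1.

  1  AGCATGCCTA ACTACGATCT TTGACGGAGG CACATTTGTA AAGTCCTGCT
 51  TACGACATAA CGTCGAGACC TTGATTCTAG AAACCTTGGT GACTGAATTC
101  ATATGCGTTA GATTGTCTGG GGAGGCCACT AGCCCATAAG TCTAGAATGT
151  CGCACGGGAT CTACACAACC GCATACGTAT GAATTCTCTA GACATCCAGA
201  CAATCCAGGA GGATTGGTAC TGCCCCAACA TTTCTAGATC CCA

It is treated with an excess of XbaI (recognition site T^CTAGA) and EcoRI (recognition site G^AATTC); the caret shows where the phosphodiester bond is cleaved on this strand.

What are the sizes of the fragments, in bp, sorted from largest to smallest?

86, 46, 46, 40, 19, 6 bp

XbaI sites (TCTAGA) start at positions 76, 141, 187, 233.
XbaI cuts after the first base of each site, so after positions 76, 141, 187, 233.
EcoRI sites (GAATTC) start at positions 95, 181.
EcoRI cuts after the first base of each site, so after positions 95, 181.
Combined cut positions: 76, 95, 141, 181, 187, 233.
Circular molecule, 6 cuts → 6 fragments:
  77–95 → 19 bp
  96–141 → 46 bp
  142–181 → 40 bp
  182–187 → 6 bp
  188–233 → 46 bp
  234–243 then 1–76 → 10 + 76 = 86 bp
Sorted largest to smallest: 86, 46, 46, 40, 19, 6 bp.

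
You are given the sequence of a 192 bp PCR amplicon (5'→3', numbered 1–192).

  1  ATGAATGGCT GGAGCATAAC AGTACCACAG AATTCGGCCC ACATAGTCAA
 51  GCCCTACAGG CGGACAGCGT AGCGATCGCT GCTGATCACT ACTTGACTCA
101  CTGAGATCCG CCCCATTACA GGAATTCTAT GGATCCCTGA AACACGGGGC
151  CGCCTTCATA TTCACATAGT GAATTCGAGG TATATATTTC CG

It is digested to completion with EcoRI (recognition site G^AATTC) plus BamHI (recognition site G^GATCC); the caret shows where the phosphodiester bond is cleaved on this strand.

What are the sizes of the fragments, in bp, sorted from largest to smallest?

92, 40, 30, 21, 9 bp

EcoRI sites (GAATTC) start at positions 30, 122, 171.
EcoRI cuts after the first base of each site, so after positions 30, 122, 171.
The BamHI site (GGATCC) starts at position 131.
BamHI cuts after the first base of each site, so after position 131.
Combined cut positions: 30, 122, 131, 171.
Linear molecule, 4 cuts → 5 fragments:
  1–30 → 30 bp
  31–122 → 92 bp
  123–131 → 9 bp
  132–171 → 40 bp
  172–192 → 21 bp
Sorted largest to smallest: 92, 40, 30, 21, 9 bp.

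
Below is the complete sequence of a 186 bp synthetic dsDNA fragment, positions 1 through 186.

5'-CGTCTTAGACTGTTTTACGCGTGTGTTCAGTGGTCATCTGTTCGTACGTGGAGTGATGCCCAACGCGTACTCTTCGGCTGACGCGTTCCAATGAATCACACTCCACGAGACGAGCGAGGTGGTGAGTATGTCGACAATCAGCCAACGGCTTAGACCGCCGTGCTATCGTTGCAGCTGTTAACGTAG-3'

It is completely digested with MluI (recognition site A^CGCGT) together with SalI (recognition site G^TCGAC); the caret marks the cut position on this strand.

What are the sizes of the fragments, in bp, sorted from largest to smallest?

56, 49, 46, 18, 17 bp

MluI sites (ACGCGT) start at positions 17, 63, 81.
MluI cuts after the first base of each site, so after positions 17, 63, 81.
The SalI site (GTCGAC) starts at position 130.
SalI cuts after the first base of each site, so after position 130.
Combined cut positions: 17, 63, 81, 130.
Linear molecule, 4 cuts → 5 fragments:
  1–17 → 17 bp
  18–63 → 46 bp
  64–81 → 18 bp
  82–130 → 49 bp
  131–186 → 56 bp
Sorted largest to smallest: 56, 49, 46, 18, 17 bp.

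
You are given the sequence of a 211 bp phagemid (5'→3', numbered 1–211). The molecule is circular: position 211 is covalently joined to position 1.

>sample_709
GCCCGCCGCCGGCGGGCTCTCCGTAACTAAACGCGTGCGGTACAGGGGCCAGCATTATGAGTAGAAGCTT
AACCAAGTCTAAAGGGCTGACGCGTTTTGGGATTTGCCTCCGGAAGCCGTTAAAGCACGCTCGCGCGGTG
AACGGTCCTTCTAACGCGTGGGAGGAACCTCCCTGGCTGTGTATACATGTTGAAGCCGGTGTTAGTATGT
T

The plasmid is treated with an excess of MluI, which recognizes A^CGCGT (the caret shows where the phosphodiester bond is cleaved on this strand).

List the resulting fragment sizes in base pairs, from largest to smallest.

88, 64, 59 bp

MluI sites (ACGCGT) start at positions 31, 90, 154.
MluI cuts after the first base of each site, so after positions 31, 90, 154.
Circular molecule, 3 cuts → 3 fragments:
  32–90 → 59 bp
  91–154 → 64 bp
  155–211 then 1–31 → 57 + 31 = 88 bp
Sorted largest to smallest: 88, 64, 59 bp.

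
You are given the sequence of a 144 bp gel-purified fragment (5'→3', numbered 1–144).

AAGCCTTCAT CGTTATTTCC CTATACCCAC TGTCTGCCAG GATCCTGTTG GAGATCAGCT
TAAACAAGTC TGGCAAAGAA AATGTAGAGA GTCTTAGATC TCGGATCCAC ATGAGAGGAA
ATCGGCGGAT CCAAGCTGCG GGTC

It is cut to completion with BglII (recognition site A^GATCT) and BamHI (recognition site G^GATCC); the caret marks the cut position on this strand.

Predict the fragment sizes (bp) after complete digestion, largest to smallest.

56, 40, 24, 17, 7 bp

The BglII site (AGATCT) starts at position 96.
BglII cuts after the first base of each site, so after position 96.
BamHI sites (GGATCC) start at positions 40, 103, 127.
BamHI cuts after the first base of each site, so after positions 40, 103, 127.
Combined cut positions: 40, 96, 103, 127.
Linear molecule, 4 cuts → 5 fragments:
  1–40 → 40 bp
  41–96 → 56 bp
  97–103 → 7 bp
  104–127 → 24 bp
  128–144 → 17 bp
Sorted largest to smallest: 56, 40, 24, 17, 7 bp.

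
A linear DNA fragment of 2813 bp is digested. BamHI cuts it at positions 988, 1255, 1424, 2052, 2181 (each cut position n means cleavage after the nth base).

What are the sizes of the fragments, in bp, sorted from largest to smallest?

988, 632, 628, 267, 169, 129 bp

Linear molecule, 5 cuts → 6 fragments:
  988 − 0 = 988 bp
  1255 − 988 = 267 bp
  1424 − 1255 = 169 bp
  2052 − 1424 = 628 bp
  2181 − 2052 = 129 bp
  2813 − 2181 = 632 bp
Sorted largest to smallest: 988, 632, 628, 267, 169, 129 bp.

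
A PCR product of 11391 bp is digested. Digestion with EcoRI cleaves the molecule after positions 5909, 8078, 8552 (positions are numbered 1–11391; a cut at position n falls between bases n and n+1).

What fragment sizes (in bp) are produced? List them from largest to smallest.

Linear molecule, 3 cuts → 4 fragments:
  5909 − 0 = 5909 bp
  8078 − 5909 = 2169 bp
  8552 − 8078 = 474 bp
  11391 − 8552 = 2839 bp
Sorted largest to smallest: 5909, 2839, 2169, 474 bp.

5909, 2839, 2169, 474 bp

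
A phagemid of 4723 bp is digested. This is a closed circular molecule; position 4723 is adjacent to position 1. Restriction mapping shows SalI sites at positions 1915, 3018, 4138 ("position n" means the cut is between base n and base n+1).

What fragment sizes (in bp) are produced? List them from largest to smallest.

2500, 1120, 1103 bp

Circular molecule, 3 cuts → 3 fragments:
  3018 − 1915 = 1103 bp
  4138 − 3018 = 1120 bp
  wrap: 4723 − 4138 + 1915 = 2500 bp
Sorted largest to smallest: 2500, 1120, 1103 bp.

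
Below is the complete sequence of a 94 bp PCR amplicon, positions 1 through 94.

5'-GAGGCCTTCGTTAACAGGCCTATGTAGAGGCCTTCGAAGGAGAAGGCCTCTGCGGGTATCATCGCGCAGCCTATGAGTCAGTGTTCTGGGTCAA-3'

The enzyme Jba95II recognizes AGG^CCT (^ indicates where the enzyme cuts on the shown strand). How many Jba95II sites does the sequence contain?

AGGCCT occurs starting at positions 2, 16, 28, 44.
Jba95II cuts at 4 sites.

4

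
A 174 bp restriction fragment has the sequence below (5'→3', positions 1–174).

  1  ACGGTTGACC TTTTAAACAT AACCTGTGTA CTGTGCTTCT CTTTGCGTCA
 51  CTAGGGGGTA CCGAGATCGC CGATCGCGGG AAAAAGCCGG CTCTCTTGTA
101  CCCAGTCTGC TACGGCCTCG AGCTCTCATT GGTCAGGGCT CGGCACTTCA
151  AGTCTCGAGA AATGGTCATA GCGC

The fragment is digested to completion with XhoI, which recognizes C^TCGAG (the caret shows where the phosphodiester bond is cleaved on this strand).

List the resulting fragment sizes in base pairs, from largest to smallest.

XhoI sites (CTCGAG) start at positions 117, 154.
XhoI cuts after the first base of each site, so after positions 117, 154.
Linear molecule, 2 cuts → 3 fragments:
  1–117 → 117 bp
  118–154 → 37 bp
  155–174 → 20 bp
Sorted largest to smallest: 117, 37, 20 bp.

117, 37, 20 bp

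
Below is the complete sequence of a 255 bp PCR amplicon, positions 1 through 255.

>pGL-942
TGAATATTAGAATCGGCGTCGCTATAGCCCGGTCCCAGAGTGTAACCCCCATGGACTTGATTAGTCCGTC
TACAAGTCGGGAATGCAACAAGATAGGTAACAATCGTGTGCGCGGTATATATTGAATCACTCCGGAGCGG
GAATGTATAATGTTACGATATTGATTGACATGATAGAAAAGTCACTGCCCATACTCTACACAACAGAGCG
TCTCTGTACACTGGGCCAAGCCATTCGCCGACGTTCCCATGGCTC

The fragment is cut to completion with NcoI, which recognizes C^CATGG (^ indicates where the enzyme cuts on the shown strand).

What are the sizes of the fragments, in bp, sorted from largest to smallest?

NcoI sites (CCATGG) start at positions 49, 247.
NcoI cuts after the first base of each site, so after positions 49, 247.
Linear molecule, 2 cuts → 3 fragments:
  1–49 → 49 bp
  50–247 → 198 bp
  248–255 → 8 bp
Sorted largest to smallest: 198, 49, 8 bp.

198, 49, 8 bp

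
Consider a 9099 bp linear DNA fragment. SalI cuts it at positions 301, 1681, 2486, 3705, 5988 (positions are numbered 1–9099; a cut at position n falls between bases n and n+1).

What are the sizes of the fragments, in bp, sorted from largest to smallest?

Linear molecule, 5 cuts → 6 fragments:
  301 − 0 = 301 bp
  1681 − 301 = 1380 bp
  2486 − 1681 = 805 bp
  3705 − 2486 = 1219 bp
  5988 − 3705 = 2283 bp
  9099 − 5988 = 3111 bp
Sorted largest to smallest: 3111, 2283, 1380, 1219, 805, 301 bp.

3111, 2283, 1380, 1219, 805, 301 bp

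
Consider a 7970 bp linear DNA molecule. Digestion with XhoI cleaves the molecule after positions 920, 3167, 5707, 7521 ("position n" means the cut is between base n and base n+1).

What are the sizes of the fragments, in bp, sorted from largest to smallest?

Linear molecule, 4 cuts → 5 fragments:
  920 − 0 = 920 bp
  3167 − 920 = 2247 bp
  5707 − 3167 = 2540 bp
  7521 − 5707 = 1814 bp
  7970 − 7521 = 449 bp
Sorted largest to smallest: 2540, 2247, 1814, 920, 449 bp.

2540, 2247, 1814, 920, 449 bp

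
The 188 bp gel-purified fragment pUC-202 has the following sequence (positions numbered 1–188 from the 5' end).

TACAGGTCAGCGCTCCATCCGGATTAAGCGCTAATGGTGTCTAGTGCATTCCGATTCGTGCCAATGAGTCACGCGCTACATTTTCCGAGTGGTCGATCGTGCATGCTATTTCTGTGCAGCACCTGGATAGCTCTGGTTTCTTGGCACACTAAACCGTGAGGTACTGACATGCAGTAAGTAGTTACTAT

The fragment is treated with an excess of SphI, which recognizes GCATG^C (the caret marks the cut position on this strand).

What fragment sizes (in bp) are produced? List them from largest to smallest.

105, 83 bp

The SphI site (GCATGC) starts at position 101.
SphI cuts after base 5 of each site (before the last base), so after position 105.
Linear molecule, 1 cut → 2 fragments:
  1–105 → 105 bp
  106–188 → 83 bp
Sorted largest to smallest: 105, 83 bp.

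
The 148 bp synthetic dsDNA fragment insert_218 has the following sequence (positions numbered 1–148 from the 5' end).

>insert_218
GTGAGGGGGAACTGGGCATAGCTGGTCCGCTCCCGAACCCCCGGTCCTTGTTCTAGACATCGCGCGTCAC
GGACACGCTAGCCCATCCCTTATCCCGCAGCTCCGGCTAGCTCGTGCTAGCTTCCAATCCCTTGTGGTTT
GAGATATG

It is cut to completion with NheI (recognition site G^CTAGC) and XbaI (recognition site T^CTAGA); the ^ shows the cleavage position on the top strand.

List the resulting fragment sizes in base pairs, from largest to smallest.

NheI sites (GCTAGC) start at positions 77, 106, 116.
NheI cuts after the first base of each site, so after positions 77, 106, 116.
The XbaI site (TCTAGA) starts at position 52.
XbaI cuts after the first base of each site, so after position 52.
Combined cut positions: 52, 77, 106, 116.
Linear molecule, 4 cuts → 5 fragments:
  1–52 → 52 bp
  53–77 → 25 bp
  78–106 → 29 bp
  107–116 → 10 bp
  117–148 → 32 bp
Sorted largest to smallest: 52, 32, 29, 25, 10 bp.

52, 32, 29, 25, 10 bp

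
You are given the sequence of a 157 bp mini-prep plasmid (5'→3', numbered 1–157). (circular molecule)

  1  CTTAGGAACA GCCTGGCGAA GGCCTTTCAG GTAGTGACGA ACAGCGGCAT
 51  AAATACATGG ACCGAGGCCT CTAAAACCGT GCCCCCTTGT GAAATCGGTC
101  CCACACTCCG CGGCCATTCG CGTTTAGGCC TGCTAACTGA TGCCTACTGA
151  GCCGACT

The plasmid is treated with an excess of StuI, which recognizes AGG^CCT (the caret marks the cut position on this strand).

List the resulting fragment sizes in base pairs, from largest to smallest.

61, 51, 45 bp

StuI sites (AGGCCT) start at positions 20, 65, 126.
StuI cuts after base 3 of each site, so after positions 22, 67, 128.
Circular molecule, 3 cuts → 3 fragments:
  23–67 → 45 bp
  68–128 → 61 bp
  129–157 then 1–22 → 29 + 22 = 51 bp
Sorted largest to smallest: 61, 51, 45 bp.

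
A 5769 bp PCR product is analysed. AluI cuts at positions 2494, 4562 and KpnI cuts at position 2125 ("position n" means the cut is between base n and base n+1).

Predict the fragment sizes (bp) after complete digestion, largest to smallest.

Combined cut positions (sorted): 2125, 2494, 4562.
Linear molecule, 3 cuts → 4 fragments:
  2125 − 0 = 2125 bp
  2494 − 2125 = 369 bp
  4562 − 2494 = 2068 bp
  5769 − 4562 = 1207 bp
Sorted largest to smallest: 2125, 2068, 1207, 369 bp.

2125, 2068, 1207, 369 bp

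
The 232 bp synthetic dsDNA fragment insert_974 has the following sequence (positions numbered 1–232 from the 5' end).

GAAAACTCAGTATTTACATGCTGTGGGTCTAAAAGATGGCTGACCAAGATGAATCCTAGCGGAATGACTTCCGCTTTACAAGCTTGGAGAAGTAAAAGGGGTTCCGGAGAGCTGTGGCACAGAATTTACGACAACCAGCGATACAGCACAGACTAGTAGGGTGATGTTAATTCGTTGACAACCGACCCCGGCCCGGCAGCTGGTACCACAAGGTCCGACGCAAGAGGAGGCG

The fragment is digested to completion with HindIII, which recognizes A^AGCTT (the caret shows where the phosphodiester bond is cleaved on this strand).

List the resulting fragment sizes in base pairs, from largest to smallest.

The HindIII site (AAGCTT) starts at position 80.
HindIII cuts after the first base of each site, so after position 80.
Linear molecule, 1 cut → 2 fragments:
  1–80 → 80 bp
  81–232 → 152 bp
Sorted largest to smallest: 152, 80 bp.

152, 80 bp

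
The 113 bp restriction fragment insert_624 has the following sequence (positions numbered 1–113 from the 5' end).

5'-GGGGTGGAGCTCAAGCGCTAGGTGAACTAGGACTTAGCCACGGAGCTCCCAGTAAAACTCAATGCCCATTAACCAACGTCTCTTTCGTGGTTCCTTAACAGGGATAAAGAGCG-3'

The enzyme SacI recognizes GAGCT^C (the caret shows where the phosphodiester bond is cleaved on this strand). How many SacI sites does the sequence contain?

GAGCTC occurs starting at positions 7, 43.
SacI cuts at 2 sites.

2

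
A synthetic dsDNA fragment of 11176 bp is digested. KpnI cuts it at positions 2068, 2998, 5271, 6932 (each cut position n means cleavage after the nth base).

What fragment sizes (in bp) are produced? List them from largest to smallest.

Linear molecule, 4 cuts → 5 fragments:
  2068 − 0 = 2068 bp
  2998 − 2068 = 930 bp
  5271 − 2998 = 2273 bp
  6932 − 5271 = 1661 bp
  11176 − 6932 = 4244 bp
Sorted largest to smallest: 4244, 2273, 2068, 1661, 930 bp.

4244, 2273, 2068, 1661, 930 bp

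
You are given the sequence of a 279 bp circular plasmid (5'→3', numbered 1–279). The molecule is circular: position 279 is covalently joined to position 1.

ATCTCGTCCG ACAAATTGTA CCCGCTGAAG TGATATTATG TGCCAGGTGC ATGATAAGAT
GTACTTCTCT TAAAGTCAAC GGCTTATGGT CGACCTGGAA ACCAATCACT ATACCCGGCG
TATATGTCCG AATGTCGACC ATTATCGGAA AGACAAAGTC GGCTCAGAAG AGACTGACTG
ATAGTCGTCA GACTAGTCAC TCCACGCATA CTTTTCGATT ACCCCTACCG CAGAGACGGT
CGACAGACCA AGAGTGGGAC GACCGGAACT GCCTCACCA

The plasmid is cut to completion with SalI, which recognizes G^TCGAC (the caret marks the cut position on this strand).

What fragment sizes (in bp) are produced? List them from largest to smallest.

SalI sites (GTCGAC) start at positions 89, 134, 239.
SalI cuts after the first base of each site, so after positions 89, 134, 239.
Circular molecule, 3 cuts → 3 fragments:
  90–134 → 45 bp
  135–239 → 105 bp
  240–279 then 1–89 → 40 + 89 = 129 bp
Sorted largest to smallest: 129, 105, 45 bp.

129, 105, 45 bp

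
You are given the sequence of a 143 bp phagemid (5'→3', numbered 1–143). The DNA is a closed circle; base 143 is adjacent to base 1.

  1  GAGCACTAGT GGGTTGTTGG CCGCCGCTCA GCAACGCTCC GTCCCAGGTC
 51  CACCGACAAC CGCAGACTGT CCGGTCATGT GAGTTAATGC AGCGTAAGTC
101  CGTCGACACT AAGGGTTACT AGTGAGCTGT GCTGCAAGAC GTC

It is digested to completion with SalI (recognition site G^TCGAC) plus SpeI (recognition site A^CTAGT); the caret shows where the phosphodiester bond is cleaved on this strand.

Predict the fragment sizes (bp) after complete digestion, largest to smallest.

The SalI site (GTCGAC) starts at position 102.
SalI cuts after the first base of each site, so after position 102.
SpeI sites (ACTAGT) start at positions 5, 118.
SpeI cuts after the first base of each site, so after positions 5, 118.
Combined cut positions: 5, 102, 118.
Circular molecule, 3 cuts → 3 fragments:
  6–102 → 97 bp
  103–118 → 16 bp
  119–143 then 1–5 → 25 + 5 = 30 bp
Sorted largest to smallest: 97, 30, 16 bp.

97, 30, 16 bp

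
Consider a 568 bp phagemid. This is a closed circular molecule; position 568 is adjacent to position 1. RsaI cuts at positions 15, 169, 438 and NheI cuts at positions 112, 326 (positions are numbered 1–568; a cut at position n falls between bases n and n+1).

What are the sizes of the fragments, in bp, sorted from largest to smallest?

Combined cut positions (sorted): 15, 112, 169, 326, 438.
Circular molecule, 5 cuts → 5 fragments:
  112 − 15 = 97 bp
  169 − 112 = 57 bp
  326 − 169 = 157 bp
  438 − 326 = 112 bp
  wrap: 568 − 438 + 15 = 145 bp
Sorted largest to smallest: 157, 145, 112, 97, 57 bp.

157, 145, 112, 97, 57 bp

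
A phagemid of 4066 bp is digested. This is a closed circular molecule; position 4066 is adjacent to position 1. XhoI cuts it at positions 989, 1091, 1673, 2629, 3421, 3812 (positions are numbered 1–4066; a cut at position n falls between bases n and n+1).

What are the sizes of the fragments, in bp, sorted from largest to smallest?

1243, 956, 792, 582, 391, 102 bp

Circular molecule, 6 cuts → 6 fragments:
  1091 − 989 = 102 bp
  1673 − 1091 = 582 bp
  2629 − 1673 = 956 bp
  3421 − 2629 = 792 bp
  3812 − 3421 = 391 bp
  wrap: 4066 − 3812 + 989 = 1243 bp
Sorted largest to smallest: 1243, 956, 792, 582, 391, 102 bp.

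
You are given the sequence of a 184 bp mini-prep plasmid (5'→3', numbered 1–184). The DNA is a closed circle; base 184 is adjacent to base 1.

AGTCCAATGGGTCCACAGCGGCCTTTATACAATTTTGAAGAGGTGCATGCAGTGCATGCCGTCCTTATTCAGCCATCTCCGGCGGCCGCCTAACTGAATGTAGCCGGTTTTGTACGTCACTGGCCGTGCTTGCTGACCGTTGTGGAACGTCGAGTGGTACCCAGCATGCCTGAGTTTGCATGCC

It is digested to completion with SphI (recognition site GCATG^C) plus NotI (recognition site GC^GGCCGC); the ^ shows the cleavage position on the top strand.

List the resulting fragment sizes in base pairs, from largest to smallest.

85, 51, 25, 14, 9 bp

SphI sites (GCATGC) start at positions 45, 54, 164, 178.
SphI cuts after base 5 of each site (before the last base), so after positions 49, 58, 168, 182.
The NotI site (GCGGCCGC) starts at position 82.
NotI cuts after base 2 of each site, so after position 83.
Combined cut positions: 49, 58, 83, 168, 182.
Circular molecule, 5 cuts → 5 fragments:
  50–58 → 9 bp
  59–83 → 25 bp
  84–168 → 85 bp
  169–182 → 14 bp
  183–184 then 1–49 → 2 + 49 = 51 bp
Sorted largest to smallest: 85, 51, 25, 14, 9 bp.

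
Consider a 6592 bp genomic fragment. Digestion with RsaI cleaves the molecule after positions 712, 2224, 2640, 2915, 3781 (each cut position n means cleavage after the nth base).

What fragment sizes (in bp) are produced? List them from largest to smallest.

Linear molecule, 5 cuts → 6 fragments:
  712 − 0 = 712 bp
  2224 − 712 = 1512 bp
  2640 − 2224 = 416 bp
  2915 − 2640 = 275 bp
  3781 − 2915 = 866 bp
  6592 − 3781 = 2811 bp
Sorted largest to smallest: 2811, 1512, 866, 712, 416, 275 bp.

2811, 1512, 866, 712, 416, 275 bp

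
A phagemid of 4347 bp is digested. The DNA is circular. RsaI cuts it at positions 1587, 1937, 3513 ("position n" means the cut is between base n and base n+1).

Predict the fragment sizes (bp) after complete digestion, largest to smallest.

Circular molecule, 3 cuts → 3 fragments:
  1937 − 1587 = 350 bp
  3513 − 1937 = 1576 bp
  wrap: 4347 − 3513 + 1587 = 2421 bp
Sorted largest to smallest: 2421, 1576, 350 bp.

2421, 1576, 350 bp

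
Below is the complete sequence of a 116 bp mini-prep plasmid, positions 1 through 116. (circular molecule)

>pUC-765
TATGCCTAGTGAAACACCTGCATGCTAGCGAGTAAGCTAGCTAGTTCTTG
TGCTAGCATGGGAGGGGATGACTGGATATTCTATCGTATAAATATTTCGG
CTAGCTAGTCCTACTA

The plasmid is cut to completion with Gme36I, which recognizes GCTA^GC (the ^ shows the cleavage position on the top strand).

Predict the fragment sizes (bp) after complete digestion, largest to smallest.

Gme36I sites (GCTAGC) start at positions 24, 36, 52, 100.
Gme36I cuts after base 4 of each site, so after positions 27, 39, 55, 103.
Circular molecule, 4 cuts → 4 fragments:
  28–39 → 12 bp
  40–55 → 16 bp
  56–103 → 48 bp
  104–116 then 1–27 → 13 + 27 = 40 bp
Sorted largest to smallest: 48, 40, 16, 12 bp.

48, 40, 16, 12 bp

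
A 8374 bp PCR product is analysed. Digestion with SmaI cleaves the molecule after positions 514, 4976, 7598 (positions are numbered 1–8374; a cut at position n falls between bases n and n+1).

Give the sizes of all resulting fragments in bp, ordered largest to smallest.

Linear molecule, 3 cuts → 4 fragments:
  514 − 0 = 514 bp
  4976 − 514 = 4462 bp
  7598 − 4976 = 2622 bp
  8374 − 7598 = 776 bp
Sorted largest to smallest: 4462, 2622, 776, 514 bp.

4462, 2622, 776, 514 bp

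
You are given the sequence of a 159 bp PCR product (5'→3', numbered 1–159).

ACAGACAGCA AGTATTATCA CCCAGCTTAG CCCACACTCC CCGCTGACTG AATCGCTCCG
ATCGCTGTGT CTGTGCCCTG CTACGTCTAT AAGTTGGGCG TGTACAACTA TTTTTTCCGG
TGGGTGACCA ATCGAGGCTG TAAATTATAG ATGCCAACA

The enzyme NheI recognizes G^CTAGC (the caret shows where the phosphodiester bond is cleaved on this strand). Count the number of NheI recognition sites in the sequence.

No occurrence of GCTAGC is present in the sequence.
NheI does not cut: 0 sites.

0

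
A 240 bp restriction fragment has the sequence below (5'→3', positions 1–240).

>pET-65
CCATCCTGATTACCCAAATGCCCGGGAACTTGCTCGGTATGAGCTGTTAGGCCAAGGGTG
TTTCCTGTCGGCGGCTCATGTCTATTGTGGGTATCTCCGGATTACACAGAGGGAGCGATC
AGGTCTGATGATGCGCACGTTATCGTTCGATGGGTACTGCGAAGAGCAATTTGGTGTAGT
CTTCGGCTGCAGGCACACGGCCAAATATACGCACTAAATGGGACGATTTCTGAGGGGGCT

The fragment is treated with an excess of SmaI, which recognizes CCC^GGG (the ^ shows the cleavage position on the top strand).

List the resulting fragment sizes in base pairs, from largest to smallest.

The SmaI site (CCCGGG) starts at position 21.
SmaI cuts after base 3 of each site, so after position 23.
Linear molecule, 1 cut → 2 fragments:
  1–23 → 23 bp
  24–240 → 217 bp
Sorted largest to smallest: 217, 23 bp.

217, 23 bp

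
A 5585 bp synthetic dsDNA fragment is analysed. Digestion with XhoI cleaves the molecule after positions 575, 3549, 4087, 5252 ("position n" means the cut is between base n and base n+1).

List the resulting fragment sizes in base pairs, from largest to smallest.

Linear molecule, 4 cuts → 5 fragments:
  575 − 0 = 575 bp
  3549 − 575 = 2974 bp
  4087 − 3549 = 538 bp
  5252 − 4087 = 1165 bp
  5585 − 5252 = 333 bp
Sorted largest to smallest: 2974, 1165, 575, 538, 333 bp.

2974, 1165, 575, 538, 333 bp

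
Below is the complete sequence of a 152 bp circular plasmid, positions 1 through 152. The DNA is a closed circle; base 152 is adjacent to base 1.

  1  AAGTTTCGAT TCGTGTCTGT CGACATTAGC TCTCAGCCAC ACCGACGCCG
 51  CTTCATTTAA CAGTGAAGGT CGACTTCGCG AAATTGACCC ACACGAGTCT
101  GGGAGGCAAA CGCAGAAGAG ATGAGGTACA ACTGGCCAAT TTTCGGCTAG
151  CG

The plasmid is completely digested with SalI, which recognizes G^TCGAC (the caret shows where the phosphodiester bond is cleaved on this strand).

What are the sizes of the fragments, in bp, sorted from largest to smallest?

SalI sites (GTCGAC) start at positions 19, 69.
SalI cuts after the first base of each site, so after positions 19, 69.
Circular molecule, 2 cuts → 2 fragments:
  20–69 → 50 bp
  70–152 then 1–19 → 83 + 19 = 102 bp
Sorted largest to smallest: 102, 50 bp.

102, 50 bp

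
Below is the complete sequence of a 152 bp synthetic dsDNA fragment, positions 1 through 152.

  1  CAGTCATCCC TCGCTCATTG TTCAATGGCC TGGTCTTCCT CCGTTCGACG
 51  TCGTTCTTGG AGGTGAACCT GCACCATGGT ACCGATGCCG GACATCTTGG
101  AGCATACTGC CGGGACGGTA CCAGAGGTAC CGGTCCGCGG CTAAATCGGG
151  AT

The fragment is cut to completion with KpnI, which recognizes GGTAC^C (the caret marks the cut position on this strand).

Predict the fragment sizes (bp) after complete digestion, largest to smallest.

KpnI sites (GGTACC) start at positions 78, 117, 126.
KpnI cuts after base 5 of each site (before the last base), so after positions 82, 121, 130.
Linear molecule, 3 cuts → 4 fragments:
  1–82 → 82 bp
  83–121 → 39 bp
  122–130 → 9 bp
  131–152 → 22 bp
Sorted largest to smallest: 82, 39, 22, 9 bp.

82, 39, 22, 9 bp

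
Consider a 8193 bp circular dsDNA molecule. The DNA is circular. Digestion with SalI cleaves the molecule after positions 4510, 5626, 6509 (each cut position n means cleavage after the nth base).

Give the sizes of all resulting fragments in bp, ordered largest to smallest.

6194, 1116, 883 bp

Circular molecule, 3 cuts → 3 fragments:
  5626 − 4510 = 1116 bp
  6509 − 5626 = 883 bp
  wrap: 8193 − 6509 + 4510 = 6194 bp
Sorted largest to smallest: 6194, 1116, 883 bp.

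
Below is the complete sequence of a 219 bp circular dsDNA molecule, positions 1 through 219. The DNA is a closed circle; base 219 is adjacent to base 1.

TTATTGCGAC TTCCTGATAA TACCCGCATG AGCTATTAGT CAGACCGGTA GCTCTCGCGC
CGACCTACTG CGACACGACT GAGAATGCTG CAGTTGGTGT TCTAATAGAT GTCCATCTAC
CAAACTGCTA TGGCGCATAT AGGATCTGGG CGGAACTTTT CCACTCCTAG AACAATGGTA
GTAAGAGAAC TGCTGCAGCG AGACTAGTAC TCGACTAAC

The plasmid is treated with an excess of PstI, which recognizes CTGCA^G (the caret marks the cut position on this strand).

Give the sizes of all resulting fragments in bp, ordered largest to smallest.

PstI sites (CTGCAG) start at positions 88, 193.
PstI cuts after base 5 of each site (before the last base), so after positions 92, 197.
Circular molecule, 2 cuts → 2 fragments:
  93–197 → 105 bp
  198–219 then 1–92 → 22 + 92 = 114 bp
Sorted largest to smallest: 114, 105 bp.

114, 105 bp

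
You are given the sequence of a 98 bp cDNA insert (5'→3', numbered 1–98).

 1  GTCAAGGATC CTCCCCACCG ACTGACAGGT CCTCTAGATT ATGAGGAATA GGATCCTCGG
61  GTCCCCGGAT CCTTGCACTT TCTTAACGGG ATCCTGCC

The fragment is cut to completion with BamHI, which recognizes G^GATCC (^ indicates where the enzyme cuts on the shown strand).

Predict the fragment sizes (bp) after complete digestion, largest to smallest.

45, 22, 16, 9, 6 bp

BamHI sites (GGATCC) start at positions 6, 51, 67, 89.
BamHI cuts after the first base of each site, so after positions 6, 51, 67, 89.
Linear molecule, 4 cuts → 5 fragments:
  1–6 → 6 bp
  7–51 → 45 bp
  52–67 → 16 bp
  68–89 → 22 bp
  90–98 → 9 bp
Sorted largest to smallest: 45, 22, 16, 9, 6 bp.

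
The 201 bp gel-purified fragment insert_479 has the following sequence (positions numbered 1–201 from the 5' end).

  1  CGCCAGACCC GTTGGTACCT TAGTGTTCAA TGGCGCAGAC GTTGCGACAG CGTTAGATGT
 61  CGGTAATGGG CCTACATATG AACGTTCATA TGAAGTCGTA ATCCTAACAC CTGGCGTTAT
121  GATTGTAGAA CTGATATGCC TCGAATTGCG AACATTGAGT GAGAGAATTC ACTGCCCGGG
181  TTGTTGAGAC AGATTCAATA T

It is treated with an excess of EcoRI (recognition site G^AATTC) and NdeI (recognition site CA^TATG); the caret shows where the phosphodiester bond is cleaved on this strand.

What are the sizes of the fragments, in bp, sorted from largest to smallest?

The EcoRI site (GAATTC) starts at position 165.
EcoRI cuts after the first base of each site, so after position 165.
NdeI sites (CATATG) start at positions 75, 87.
NdeI cuts after base 2 of each site, so after positions 76, 88.
Combined cut positions: 76, 88, 165.
Linear molecule, 3 cuts → 4 fragments:
  1–76 → 76 bp
  77–88 → 12 bp
  89–165 → 77 bp
  166–201 → 36 bp
Sorted largest to smallest: 77, 76, 36, 12 bp.

77, 76, 36, 12 bp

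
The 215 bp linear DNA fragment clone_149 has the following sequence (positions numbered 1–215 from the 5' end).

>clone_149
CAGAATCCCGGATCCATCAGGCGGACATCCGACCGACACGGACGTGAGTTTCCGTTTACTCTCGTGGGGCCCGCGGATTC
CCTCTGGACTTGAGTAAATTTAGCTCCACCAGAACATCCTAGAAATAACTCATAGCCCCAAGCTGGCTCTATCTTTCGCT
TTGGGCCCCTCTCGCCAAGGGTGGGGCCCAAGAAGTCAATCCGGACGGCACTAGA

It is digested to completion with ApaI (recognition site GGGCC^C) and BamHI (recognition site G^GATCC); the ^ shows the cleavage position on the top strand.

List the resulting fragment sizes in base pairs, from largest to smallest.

96, 61, 27, 21, 10 bp

ApaI sites (GGGCCC) start at positions 67, 163, 184.
ApaI cuts after base 5 of each site (before the last base), so after positions 71, 167, 188.
The BamHI site (GGATCC) starts at position 10.
BamHI cuts after the first base of each site, so after position 10.
Combined cut positions: 10, 71, 167, 188.
Linear molecule, 4 cuts → 5 fragments:
  1–10 → 10 bp
  11–71 → 61 bp
  72–167 → 96 bp
  168–188 → 21 bp
  189–215 → 27 bp
Sorted largest to smallest: 96, 61, 27, 21, 10 bp.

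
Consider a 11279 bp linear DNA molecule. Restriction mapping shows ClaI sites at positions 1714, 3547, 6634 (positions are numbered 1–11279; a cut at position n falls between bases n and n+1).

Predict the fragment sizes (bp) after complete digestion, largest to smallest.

4645, 3087, 1833, 1714 bp

Linear molecule, 3 cuts → 4 fragments:
  1714 − 0 = 1714 bp
  3547 − 1714 = 1833 bp
  6634 − 3547 = 3087 bp
  11279 − 6634 = 4645 bp
Sorted largest to smallest: 4645, 3087, 1833, 1714 bp.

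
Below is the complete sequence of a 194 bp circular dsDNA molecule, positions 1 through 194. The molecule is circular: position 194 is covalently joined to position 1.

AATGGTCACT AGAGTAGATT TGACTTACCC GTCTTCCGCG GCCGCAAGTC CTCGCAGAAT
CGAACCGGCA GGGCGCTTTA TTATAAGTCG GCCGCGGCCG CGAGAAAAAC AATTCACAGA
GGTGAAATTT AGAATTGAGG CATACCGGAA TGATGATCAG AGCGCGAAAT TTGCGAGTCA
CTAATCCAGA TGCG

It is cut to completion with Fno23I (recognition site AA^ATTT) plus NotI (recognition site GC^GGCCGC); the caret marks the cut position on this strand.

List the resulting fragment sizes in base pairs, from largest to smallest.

65, 56, 42, 31 bp

Fno23I sites (AAATTT) start at positions 125, 167.
Fno23I cuts after base 2 of each site, so after positions 126, 168.
NotI sites (GCGGCCGC) start at positions 38, 94.
NotI cuts after base 2 of each site, so after positions 39, 95.
Combined cut positions: 39, 95, 126, 168.
Circular molecule, 4 cuts → 4 fragments:
  40–95 → 56 bp
  96–126 → 31 bp
  127–168 → 42 bp
  169–194 then 1–39 → 26 + 39 = 65 bp
Sorted largest to smallest: 65, 56, 42, 31 bp.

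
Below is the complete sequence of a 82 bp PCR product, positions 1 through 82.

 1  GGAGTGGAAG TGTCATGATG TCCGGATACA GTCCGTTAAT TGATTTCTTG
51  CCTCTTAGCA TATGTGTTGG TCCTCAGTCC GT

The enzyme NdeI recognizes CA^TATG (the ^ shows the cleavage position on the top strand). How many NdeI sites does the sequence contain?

1

CATATG occurs starting at position 59.
NdeI cuts at 1 site.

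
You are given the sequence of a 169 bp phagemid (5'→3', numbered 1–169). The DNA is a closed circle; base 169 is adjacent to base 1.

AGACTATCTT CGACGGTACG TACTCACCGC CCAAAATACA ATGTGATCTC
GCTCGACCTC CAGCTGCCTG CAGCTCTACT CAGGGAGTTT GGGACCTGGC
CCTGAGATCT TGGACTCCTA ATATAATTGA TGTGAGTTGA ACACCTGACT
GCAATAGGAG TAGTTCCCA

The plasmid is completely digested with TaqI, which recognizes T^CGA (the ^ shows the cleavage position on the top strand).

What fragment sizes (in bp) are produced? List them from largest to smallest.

126, 43 bp

TaqI sites (TCGA) start at positions 10, 53.
TaqI cuts after the first base of each site, so after positions 10, 53.
Circular molecule, 2 cuts → 2 fragments:
  11–53 → 43 bp
  54–169 then 1–10 → 116 + 10 = 126 bp
Sorted largest to smallest: 126, 43 bp.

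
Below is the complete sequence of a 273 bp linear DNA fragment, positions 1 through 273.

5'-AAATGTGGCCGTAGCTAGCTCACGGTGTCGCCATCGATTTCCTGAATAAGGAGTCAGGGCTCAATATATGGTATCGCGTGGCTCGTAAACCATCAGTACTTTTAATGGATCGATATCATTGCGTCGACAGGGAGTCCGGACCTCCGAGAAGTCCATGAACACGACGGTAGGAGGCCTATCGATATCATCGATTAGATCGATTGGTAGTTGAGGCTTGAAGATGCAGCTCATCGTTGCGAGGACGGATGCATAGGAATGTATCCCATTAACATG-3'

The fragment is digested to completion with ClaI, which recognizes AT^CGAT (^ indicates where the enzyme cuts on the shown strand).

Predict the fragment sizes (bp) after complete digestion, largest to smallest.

76, 76, 69, 34, 9, 9 bp

ClaI sites (ATCGAT) start at positions 33, 109, 178, 187, 196.
ClaI cuts after base 2 of each site, so after positions 34, 110, 179, 188, 197.
Linear molecule, 5 cuts → 6 fragments:
  1–34 → 34 bp
  35–110 → 76 bp
  111–179 → 69 bp
  180–188 → 9 bp
  189–197 → 9 bp
  198–273 → 76 bp
Sorted largest to smallest: 76, 76, 69, 34, 9, 9 bp.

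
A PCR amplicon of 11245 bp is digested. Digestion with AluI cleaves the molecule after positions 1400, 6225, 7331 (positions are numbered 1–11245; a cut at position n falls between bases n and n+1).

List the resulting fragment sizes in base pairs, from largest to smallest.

4825, 3914, 1400, 1106 bp

Linear molecule, 3 cuts → 4 fragments:
  1400 − 0 = 1400 bp
  6225 − 1400 = 4825 bp
  7331 − 6225 = 1106 bp
  11245 − 7331 = 3914 bp
Sorted largest to smallest: 4825, 3914, 1400, 1106 bp.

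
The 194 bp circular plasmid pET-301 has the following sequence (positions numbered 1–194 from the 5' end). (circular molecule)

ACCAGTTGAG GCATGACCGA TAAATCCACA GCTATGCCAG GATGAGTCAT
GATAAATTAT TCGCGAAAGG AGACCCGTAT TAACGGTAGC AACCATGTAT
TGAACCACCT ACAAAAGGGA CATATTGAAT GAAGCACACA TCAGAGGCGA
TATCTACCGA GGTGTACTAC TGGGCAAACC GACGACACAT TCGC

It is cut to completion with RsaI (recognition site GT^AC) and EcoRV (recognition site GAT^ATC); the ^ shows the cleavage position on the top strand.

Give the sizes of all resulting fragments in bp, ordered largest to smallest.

180, 14 bp

The RsaI site (GTAC) starts at position 164.
RsaI cuts after base 2 of each site, so after position 165.
The EcoRV site (GATATC) starts at position 149.
EcoRV cuts after base 3 of each site, so after position 151.
Combined cut positions: 151, 165.
Circular molecule, 2 cuts → 2 fragments:
  152–165 → 14 bp
  166–194 then 1–151 → 29 + 151 = 180 bp
Sorted largest to smallest: 180, 14 bp.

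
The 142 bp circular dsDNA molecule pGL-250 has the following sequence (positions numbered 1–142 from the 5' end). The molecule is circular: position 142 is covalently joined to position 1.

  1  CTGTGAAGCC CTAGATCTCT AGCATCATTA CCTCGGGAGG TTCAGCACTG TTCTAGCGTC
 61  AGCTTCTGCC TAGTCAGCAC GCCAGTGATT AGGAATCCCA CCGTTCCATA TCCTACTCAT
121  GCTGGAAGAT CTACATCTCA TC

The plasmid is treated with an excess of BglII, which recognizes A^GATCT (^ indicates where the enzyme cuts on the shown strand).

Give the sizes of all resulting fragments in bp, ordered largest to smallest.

BglII sites (AGATCT) start at positions 13, 127.
BglII cuts after the first base of each site, so after positions 13, 127.
Circular molecule, 2 cuts → 2 fragments:
  14–127 → 114 bp
  128–142 then 1–13 → 15 + 13 = 28 bp
Sorted largest to smallest: 114, 28 bp.

114, 28 bp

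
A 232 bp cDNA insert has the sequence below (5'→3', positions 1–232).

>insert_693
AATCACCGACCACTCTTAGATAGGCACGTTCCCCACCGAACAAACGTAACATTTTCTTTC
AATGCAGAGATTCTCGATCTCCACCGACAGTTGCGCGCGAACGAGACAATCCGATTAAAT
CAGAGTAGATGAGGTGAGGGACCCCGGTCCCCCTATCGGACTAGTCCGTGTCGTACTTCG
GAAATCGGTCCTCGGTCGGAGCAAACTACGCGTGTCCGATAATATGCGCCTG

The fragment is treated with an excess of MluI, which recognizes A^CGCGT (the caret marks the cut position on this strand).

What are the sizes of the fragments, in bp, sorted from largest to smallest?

208, 24 bp

The MluI site (ACGCGT) starts at position 208.
MluI cuts after the first base of each site, so after position 208.
Linear molecule, 1 cut → 2 fragments:
  1–208 → 208 bp
  209–232 → 24 bp
Sorted largest to smallest: 208, 24 bp.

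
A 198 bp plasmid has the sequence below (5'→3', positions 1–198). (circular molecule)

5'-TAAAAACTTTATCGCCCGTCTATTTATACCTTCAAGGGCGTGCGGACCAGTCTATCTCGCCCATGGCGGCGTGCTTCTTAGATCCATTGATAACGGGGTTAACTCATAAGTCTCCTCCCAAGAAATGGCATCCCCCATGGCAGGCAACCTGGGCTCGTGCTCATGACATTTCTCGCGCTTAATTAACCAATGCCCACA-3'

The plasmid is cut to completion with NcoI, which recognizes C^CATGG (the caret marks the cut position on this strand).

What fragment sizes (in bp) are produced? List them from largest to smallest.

124, 74 bp

NcoI sites (CCATGG) start at positions 61, 135.
NcoI cuts after the first base of each site, so after positions 61, 135.
Circular molecule, 2 cuts → 2 fragments:
  62–135 → 74 bp
  136–198 then 1–61 → 63 + 61 = 124 bp
Sorted largest to smallest: 124, 74 bp.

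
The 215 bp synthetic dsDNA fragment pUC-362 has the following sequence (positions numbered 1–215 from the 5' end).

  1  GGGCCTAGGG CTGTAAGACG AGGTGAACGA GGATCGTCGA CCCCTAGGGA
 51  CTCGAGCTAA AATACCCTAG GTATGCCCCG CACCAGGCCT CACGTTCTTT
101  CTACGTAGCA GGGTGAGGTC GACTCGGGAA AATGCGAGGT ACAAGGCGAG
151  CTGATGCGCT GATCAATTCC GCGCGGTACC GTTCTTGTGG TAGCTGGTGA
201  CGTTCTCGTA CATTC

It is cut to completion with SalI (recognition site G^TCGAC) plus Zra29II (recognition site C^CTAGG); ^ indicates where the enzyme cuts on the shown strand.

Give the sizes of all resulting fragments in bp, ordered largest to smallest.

SalI sites (GTCGAC) start at positions 36, 118.
SalI cuts after the first base of each site, so after positions 36, 118.
Zra29II sites (CCTAGG) start at positions 4, 43, 66.
Zra29II cuts after the first base of each site, so after positions 4, 43, 66.
Combined cut positions: 4, 36, 43, 66, 118.
Linear molecule, 5 cuts → 6 fragments:
  1–4 → 4 bp
  5–36 → 32 bp
  37–43 → 7 bp
  44–66 → 23 bp
  67–118 → 52 bp
  119–215 → 97 bp
Sorted largest to smallest: 97, 52, 32, 23, 7, 4 bp.

97, 52, 32, 23, 7, 4 bp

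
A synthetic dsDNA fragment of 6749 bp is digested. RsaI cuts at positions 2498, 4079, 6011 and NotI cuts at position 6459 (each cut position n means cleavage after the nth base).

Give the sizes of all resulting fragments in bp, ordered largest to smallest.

2498, 1932, 1581, 448, 290 bp

Combined cut positions (sorted): 2498, 4079, 6011, 6459.
Linear molecule, 4 cuts → 5 fragments:
  2498 − 0 = 2498 bp
  4079 − 2498 = 1581 bp
  6011 − 4079 = 1932 bp
  6459 − 6011 = 448 bp
  6749 − 6459 = 290 bp
Sorted largest to smallest: 2498, 1932, 1581, 448, 290 bp.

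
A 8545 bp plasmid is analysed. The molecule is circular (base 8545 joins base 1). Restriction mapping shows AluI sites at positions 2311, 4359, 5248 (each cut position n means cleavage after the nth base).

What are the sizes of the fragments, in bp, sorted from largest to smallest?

Circular molecule, 3 cuts → 3 fragments:
  4359 − 2311 = 2048 bp
  5248 − 4359 = 889 bp
  wrap: 8545 − 5248 + 2311 = 5608 bp
Sorted largest to smallest: 5608, 2048, 889 bp.

5608, 2048, 889 bp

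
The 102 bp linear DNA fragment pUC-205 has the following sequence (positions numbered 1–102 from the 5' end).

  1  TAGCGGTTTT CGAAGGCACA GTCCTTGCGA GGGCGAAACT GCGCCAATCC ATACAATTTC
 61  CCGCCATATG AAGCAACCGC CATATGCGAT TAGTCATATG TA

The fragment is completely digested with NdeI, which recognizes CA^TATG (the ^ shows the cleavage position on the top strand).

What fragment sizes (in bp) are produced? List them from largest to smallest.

NdeI sites (CATATG) start at positions 65, 81, 95.
NdeI cuts after base 2 of each site, so after positions 66, 82, 96.
Linear molecule, 3 cuts → 4 fragments:
  1–66 → 66 bp
  67–82 → 16 bp
  83–96 → 14 bp
  97–102 → 6 bp
Sorted largest to smallest: 66, 16, 14, 6 bp.

66, 16, 14, 6 bp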